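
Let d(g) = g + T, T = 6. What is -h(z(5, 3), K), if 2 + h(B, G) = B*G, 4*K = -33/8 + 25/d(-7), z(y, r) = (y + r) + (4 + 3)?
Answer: 3559/32 ≈ 111.22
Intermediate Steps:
d(g) = 6 + g (d(g) = g + 6 = 6 + g)
z(y, r) = 7 + r + y (z(y, r) = (r + y) + 7 = 7 + r + y)
K = -233/32 (K = (-33/8 + 25/(6 - 7))/4 = (-33*⅛ + 25/(-1))/4 = (-33/8 + 25*(-1))/4 = (-33/8 - 25)/4 = (¼)*(-233/8) = -233/32 ≈ -7.2813)
h(B, G) = -2 + B*G
-h(z(5, 3), K) = -(-2 + (7 + 3 + 5)*(-233/32)) = -(-2 + 15*(-233/32)) = -(-2 - 3495/32) = -1*(-3559/32) = 3559/32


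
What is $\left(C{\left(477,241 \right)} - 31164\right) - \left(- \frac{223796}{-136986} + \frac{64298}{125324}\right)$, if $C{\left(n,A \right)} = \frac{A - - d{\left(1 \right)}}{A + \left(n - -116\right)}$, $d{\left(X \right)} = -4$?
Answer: $- \frac{546846549142399}{17546331261} \approx -31166.0$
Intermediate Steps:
$C{\left(n,A \right)} = \frac{-4 + A}{116 + A + n}$ ($C{\left(n,A \right)} = \frac{A - 4}{A + \left(n - -116\right)} = \frac{A + \left(0 - 4\right)}{A + \left(n + 116\right)} = \frac{A - 4}{A + \left(116 + n\right)} = \frac{-4 + A}{116 + A + n}$)
$\left(C{\left(477,241 \right)} - 31164\right) - \left(- \frac{223796}{-136986} + \frac{64298}{125324}\right) = \left(\frac{-4 + 241}{116 + 241 + 477} - 31164\right) - \left(- \frac{223796}{-136986} + \frac{64298}{125324}\right) = \left(\frac{1}{834} \cdot 237 - 31164\right) - \left(\left(-223796\right) \left(- \frac{1}{136986}\right) + 64298 \cdot \frac{1}{125324}\right) = \left(\frac{1}{834} \cdot 237 - 31164\right) - \left(\frac{111898}{68493} + \frac{32149}{62662}\right) = \left(\frac{79}{278} - 31164\right) - \frac{541984349}{252465198} = - \frac{8663513}{278} - \frac{541984349}{252465198} = - \frac{546846549142399}{17546331261}$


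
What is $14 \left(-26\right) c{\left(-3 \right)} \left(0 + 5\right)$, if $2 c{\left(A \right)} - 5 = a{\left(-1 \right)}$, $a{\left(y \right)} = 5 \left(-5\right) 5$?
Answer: $109200$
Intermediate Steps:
$a{\left(y \right)} = -125$ ($a{\left(y \right)} = \left(-25\right) 5 = -125$)
$c{\left(A \right)} = -60$ ($c{\left(A \right)} = \frac{5}{2} + \frac{1}{2} \left(-125\right) = \frac{5}{2} - \frac{125}{2} = -60$)
$14 \left(-26\right) c{\left(-3 \right)} \left(0 + 5\right) = 14 \left(-26\right) \left(- 60 \left(0 + 5\right)\right) = - 364 \left(\left(-60\right) 5\right) = \left(-364\right) \left(-300\right) = 109200$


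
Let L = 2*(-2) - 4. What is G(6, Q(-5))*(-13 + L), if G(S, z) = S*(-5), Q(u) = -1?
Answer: 630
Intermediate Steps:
G(S, z) = -5*S
L = -8 (L = -4 - 4 = -8)
G(6, Q(-5))*(-13 + L) = (-5*6)*(-13 - 8) = -30*(-21) = 630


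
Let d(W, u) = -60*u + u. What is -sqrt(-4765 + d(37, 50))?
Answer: -I*sqrt(7715) ≈ -87.835*I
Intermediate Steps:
d(W, u) = -59*u
-sqrt(-4765 + d(37, 50)) = -sqrt(-4765 - 59*50) = -sqrt(-4765 - 2950) = -sqrt(-7715) = -I*sqrt(7715)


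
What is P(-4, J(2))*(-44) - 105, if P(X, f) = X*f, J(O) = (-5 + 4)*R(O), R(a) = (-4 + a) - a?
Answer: 599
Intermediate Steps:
R(a) = -4
J(O) = 4 (J(O) = (-5 + 4)*(-4) = -1*(-4) = 4)
P(-4, J(2))*(-44) - 105 = -4*4*(-44) - 105 = -16*(-44) - 105 = 704 - 105 = 599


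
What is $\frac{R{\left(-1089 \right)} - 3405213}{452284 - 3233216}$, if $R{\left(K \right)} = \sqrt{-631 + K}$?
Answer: $\frac{486459}{397276} - \frac{i \sqrt{430}}{1390466} \approx 1.2245 - 1.4913 \cdot 10^{-5} i$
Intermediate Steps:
$\frac{R{\left(-1089 \right)} - 3405213}{452284 - 3233216} = \frac{\sqrt{-631 - 1089} - 3405213}{452284 - 3233216} = \frac{\sqrt{-1720} - 3405213}{-2780932} = \left(2 i \sqrt{430} - 3405213\right) \left(- \frac{1}{2780932}\right) = \left(-3405213 + 2 i \sqrt{430}\right) \left(- \frac{1}{2780932}\right) = \frac{486459}{397276} - \frac{i \sqrt{430}}{1390466}$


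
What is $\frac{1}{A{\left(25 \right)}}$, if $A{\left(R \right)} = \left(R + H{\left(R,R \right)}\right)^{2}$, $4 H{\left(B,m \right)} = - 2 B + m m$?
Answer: $\frac{16}{455625} \approx 3.5117 \cdot 10^{-5}$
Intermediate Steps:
$H{\left(B,m \right)} = - \frac{B}{2} + \frac{m^{2}}{4}$ ($H{\left(B,m \right)} = \frac{- 2 B + m m}{4} = \frac{- 2 B + m^{2}}{4} = \frac{m^{2} - 2 B}{4} = - \frac{B}{2} + \frac{m^{2}}{4}$)
$A{\left(R \right)} = \left(\frac{R}{2} + \frac{R^{2}}{4}\right)^{2}$ ($A{\left(R \right)} = \left(R + \left(- \frac{R}{2} + \frac{R^{2}}{4}\right)\right)^{2} = \left(\frac{R}{2} + \frac{R^{2}}{4}\right)^{2}$)
$\frac{1}{A{\left(25 \right)}} = \frac{1}{\frac{1}{16} \cdot 25^{2} \left(2 + 25\right)^{2}} = \frac{1}{\frac{1}{16} \cdot 625 \cdot 27^{2}} = \frac{1}{\frac{1}{16} \cdot 625 \cdot 729} = \frac{1}{\frac{455625}{16}} = \frac{16}{455625}$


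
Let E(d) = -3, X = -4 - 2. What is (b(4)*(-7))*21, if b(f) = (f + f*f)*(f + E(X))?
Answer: -2940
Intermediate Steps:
X = -6
b(f) = (-3 + f)*(f + f**2) (b(f) = (f + f*f)*(f - 3) = (f + f**2)*(-3 + f) = (-3 + f)*(f + f**2))
(b(4)*(-7))*21 = ((4*(-3 + 4**2 - 2*4))*(-7))*21 = ((4*(-3 + 16 - 8))*(-7))*21 = ((4*5)*(-7))*21 = (20*(-7))*21 = -140*21 = -2940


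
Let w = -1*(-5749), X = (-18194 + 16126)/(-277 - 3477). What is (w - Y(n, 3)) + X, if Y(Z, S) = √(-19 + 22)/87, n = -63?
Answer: 10791907/1877 - √3/87 ≈ 5749.5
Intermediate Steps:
Y(Z, S) = √3/87 (Y(Z, S) = √3*(1/87) = √3/87)
X = 1034/1877 (X = -2068/(-3754) = -2068*(-1/3754) = 1034/1877 ≈ 0.55088)
w = 5749
(w - Y(n, 3)) + X = (5749 - √3/87) + 1034/1877 = 10791907/1877 - √3/87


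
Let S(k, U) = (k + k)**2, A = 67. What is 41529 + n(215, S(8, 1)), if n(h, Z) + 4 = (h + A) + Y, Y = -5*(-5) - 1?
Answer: 41831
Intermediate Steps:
Y = 24 (Y = 25 - 1 = 24)
S(k, U) = 4*k**2 (S(k, U) = (2*k)**2 = 4*k**2)
n(h, Z) = 87 + h (n(h, Z) = -4 + ((h + 67) + 24) = -4 + ((67 + h) + 24) = -4 + (91 + h) = 87 + h)
41529 + n(215, S(8, 1)) = 41529 + (87 + 215) = 41529 + 302 = 41831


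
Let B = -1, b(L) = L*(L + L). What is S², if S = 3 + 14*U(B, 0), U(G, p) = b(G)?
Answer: 961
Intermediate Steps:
b(L) = 2*L² (b(L) = L*(2*L) = 2*L²)
U(G, p) = 2*G²
S = 31 (S = 3 + 14*(2*(-1)²) = 3 + 14*(2*1) = 3 + 14*2 = 3 + 28 = 31)
S² = 31² = 961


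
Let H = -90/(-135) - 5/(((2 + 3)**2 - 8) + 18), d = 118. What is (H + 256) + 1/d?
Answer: 635687/2478 ≈ 256.53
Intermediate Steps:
H = 11/21 (H = -90*(-1/135) - 5/((5**2 - 8) + 18) = 2/3 - 5/((25 - 8) + 18) = 2/3 - 5/(17 + 18) = 2/3 - 5/35 = 2/3 - 5*1/35 = 2/3 - 1/7 = 11/21 ≈ 0.52381)
(H + 256) + 1/d = (11/21 + 256) + 1/118 = 5387/21 + 1/118 = 635687/2478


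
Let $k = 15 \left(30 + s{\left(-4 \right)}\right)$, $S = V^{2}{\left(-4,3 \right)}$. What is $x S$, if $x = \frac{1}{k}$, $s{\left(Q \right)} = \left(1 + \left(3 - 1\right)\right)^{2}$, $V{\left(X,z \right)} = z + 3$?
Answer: $\frac{4}{65} \approx 0.061538$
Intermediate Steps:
$V{\left(X,z \right)} = 3 + z$
$s{\left(Q \right)} = 9$ ($s{\left(Q \right)} = \left(1 + 2\right)^{2} = 3^{2} = 9$)
$S = 36$ ($S = \left(3 + 3\right)^{2} = 6^{2} = 36$)
$k = 585$ ($k = 15 \left(30 + 9\right) = 15 \cdot 39 = 585$)
$x = \frac{1}{585} \approx 0.0017094$
$x S = \frac{1}{585} \cdot 36 = \frac{4}{65}$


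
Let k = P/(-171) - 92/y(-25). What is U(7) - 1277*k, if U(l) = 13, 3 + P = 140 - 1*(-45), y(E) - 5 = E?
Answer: -3849256/855 ≈ -4502.1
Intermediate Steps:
y(E) = 5 + E
P = 182 (P = -3 + (140 - 1*(-45)) = -3 + (140 + 45) = -3 + 185 = 182)
k = 3023/855 (k = 182/(-171) - 92/(5 - 25) = 182*(-1/171) - 92/(-20) = -182/171 - 92*(-1/20) = -182/171 + 23/5 = 3023/855 ≈ 3.5357)
U(7) - 1277*k = 13 - 1277*3023/855 = 13 - 3860371/855 = -3849256/855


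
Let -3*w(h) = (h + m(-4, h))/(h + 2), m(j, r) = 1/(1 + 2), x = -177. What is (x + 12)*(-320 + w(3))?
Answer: 158510/3 ≈ 52837.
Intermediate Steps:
m(j, r) = ⅓ (m(j, r) = 1/3 = ⅓)
w(h) = -(⅓ + h)/(3*(2 + h)) (w(h) = -(h + ⅓)/(3*(h + 2)) = -(⅓ + h)/(3*(2 + h)))
(x + 12)*(-320 + w(3)) = (-177 + 12)*(-320 + (-1 - 3*3)/(9*(2 + 3))) = -165*(-320 + (⅑)*(-1 - 9)/5) = -165*(-320 + (⅑)*(⅕)*(-10)) = -165*(-320 - 2/9) = -165*(-2882/9) = 158510/3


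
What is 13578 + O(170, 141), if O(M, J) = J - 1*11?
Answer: 13708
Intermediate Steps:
O(M, J) = -11 + J (O(M, J) = J - 11 = -11 + J)
13578 + O(170, 141) = 13578 + (-11 + 141) = 13578 + 130 = 13708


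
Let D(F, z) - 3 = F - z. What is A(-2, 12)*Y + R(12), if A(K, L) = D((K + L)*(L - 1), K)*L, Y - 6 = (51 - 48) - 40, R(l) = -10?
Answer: -42790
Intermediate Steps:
D(F, z) = 3 + F - z (D(F, z) = 3 + (F - z) = 3 + F - z)
Y = -31 (Y = 6 + ((51 - 48) - 40) = 6 + (3 - 40) = 6 - 37 = -31)
A(K, L) = L*(3 - K + (-1 + L)*(K + L)) (A(K, L) = (3 + (K + L)*(L - 1) - K)*L = (3 + (K + L)*(-1 + L) - K)*L = (3 + (-1 + L)*(K + L) - K)*L = (3 - K + (-1 + L)*(K + L))*L = L*(3 - K + (-1 + L)*(K + L)))
A(-2, 12)*Y + R(12) = (12*(3 + 12**2 - 1*12 - 2*(-2) - 2*12))*(-31) - 10 = (12*(3 + 144 - 12 + 4 - 24))*(-31) - 10 = (12*115)*(-31) - 10 = 1380*(-31) - 10 = -42780 - 10 = -42790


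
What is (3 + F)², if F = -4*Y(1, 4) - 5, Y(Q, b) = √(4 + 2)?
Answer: 100 + 16*√6 ≈ 139.19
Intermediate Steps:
Y(Q, b) = √6
F = -5 - 4*√6 (F = -4*√6 - 5 = -5 - 4*√6 ≈ -14.798)
(3 + F)² = (3 + (-5 - 4*√6))² = (-2 - 4*√6)²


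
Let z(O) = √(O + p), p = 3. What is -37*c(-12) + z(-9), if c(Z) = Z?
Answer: 444 + I*√6 ≈ 444.0 + 2.4495*I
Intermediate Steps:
z(O) = √(3 + O) (z(O) = √(O + 3) = √(3 + O))
-37*c(-12) + z(-9) = -37*(-12) + √(3 - 9) = 444 + √(-6) = 444 + I*√6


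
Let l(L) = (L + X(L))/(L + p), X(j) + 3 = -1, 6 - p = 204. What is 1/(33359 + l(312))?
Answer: 57/1901617 ≈ 2.9975e-5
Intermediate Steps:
p = -198 (p = 6 - 1*204 = 6 - 204 = -198)
X(j) = -4 (X(j) = -3 - 1 = -4)
l(L) = (-4 + L)/(-198 + L) (l(L) = (L - 4)/(L - 198) = (-4 + L)/(-198 + L))
1/(33359 + l(312)) = 1/(33359 + (-4 + 312)/(-198 + 312)) = 1/(33359 + 308/114) = 1/(33359 + (1/114)*308) = 1/(33359 + 154/57) = 1/(1901617/57) = 57/1901617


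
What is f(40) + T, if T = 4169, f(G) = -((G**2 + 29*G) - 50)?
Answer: 1459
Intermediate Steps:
f(G) = 50 - G**2 - 29*G (f(G) = -(-50 + G**2 + 29*G) = 50 - G**2 - 29*G)
f(40) + T = (50 - 1*40**2 - 29*40) + 4169 = (50 - 1*1600 - 1160) + 4169 = (50 - 1600 - 1160) + 4169 = -2710 + 4169 = 1459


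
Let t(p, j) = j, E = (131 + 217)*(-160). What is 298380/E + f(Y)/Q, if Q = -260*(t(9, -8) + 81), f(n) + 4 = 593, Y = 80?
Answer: -23733533/4403360 ≈ -5.3899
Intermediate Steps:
E = -55680 (E = 348*(-160) = -55680)
f(n) = 589 (f(n) = -4 + 593 = 589)
Q = -18980 (Q = -260*(-8 + 81) = -260*73 = -18980)
298380/E + f(Y)/Q = 298380/(-55680) + 589/(-18980) = 298380*(-1/55680) + 589*(-1/18980) = -4973/928 - 589/18980 = -23733533/4403360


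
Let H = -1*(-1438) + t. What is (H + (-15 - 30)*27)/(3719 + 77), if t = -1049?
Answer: -413/1898 ≈ -0.21760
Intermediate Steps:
H = 389 (H = -1*(-1438) - 1049 = 1438 - 1049 = 389)
(H + (-15 - 30)*27)/(3719 + 77) = (389 + (-15 - 30)*27)/(3719 + 77) = (389 - 45*27)/3796 = (389 - 1215)*(1/3796) = -826*1/3796 = -413/1898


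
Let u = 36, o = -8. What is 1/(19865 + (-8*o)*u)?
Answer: 1/22169 ≈ 4.5108e-5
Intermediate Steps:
1/(19865 + (-8*o)*u) = 1/(19865 - 8*(-8)*36) = 1/(19865 + 64*36) = 1/(19865 + 2304) = 1/22169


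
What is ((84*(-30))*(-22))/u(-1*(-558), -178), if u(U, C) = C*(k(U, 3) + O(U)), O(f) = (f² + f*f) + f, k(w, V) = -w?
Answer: -385/769761 ≈ -0.00050016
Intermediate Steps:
O(f) = f + 2*f² (O(f) = (f² + f²) + f = 2*f² + f = f + 2*f²)
u(U, C) = C*(-U + U*(1 + 2*U))
((84*(-30))*(-22))/u(-1*(-558), -178) = ((84*(-30))*(-22))/((2*(-178)*(-1*(-558))²)) = (-2520*(-22))/((2*(-178)*558²)) = 55440/((2*(-178)*311364)) = 55440/(-110845584) = 55440*(-1/110845584) = -385/769761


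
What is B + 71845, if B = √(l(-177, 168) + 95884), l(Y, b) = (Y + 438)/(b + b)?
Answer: 71845 + √75173665/28 ≈ 72155.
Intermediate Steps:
l(Y, b) = (438 + Y)/(2*b) (l(Y, b) = (438 + Y)/((2*b)) = (438 + Y)*(1/(2*b)) = (438 + Y)/(2*b))
B = √75173665/28 (B = √((½)*(438 - 177)/168 + 95884) = √((½)*(1/168)*261 + 95884) = √(87/112 + 95884) = √(10739095/112) = √75173665/28 ≈ 309.65)
B + 71845 = √75173665/28 + 71845 = 71845 + √75173665/28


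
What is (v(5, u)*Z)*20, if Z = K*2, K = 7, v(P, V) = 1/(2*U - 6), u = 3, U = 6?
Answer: 140/3 ≈ 46.667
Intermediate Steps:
v(P, V) = ⅙ (v(P, V) = 1/(2*6 - 6) = 1/(12 - 6) = 1/6 = ⅙)
Z = 14 (Z = 7*2 = 14)
(v(5, u)*Z)*20 = ((⅙)*14)*20 = (7/3)*20 = 140/3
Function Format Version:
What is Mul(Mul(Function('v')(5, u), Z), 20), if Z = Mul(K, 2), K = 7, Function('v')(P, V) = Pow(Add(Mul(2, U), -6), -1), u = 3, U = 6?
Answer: Rational(140, 3) ≈ 46.667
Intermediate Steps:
Function('v')(P, V) = Rational(1, 6) (Function('v')(P, V) = Pow(Add(Mul(2, 6), -6), -1) = Pow(Add(12, -6), -1) = Pow(6, -1) = Rational(1, 6))
Z = 14 (Z = Mul(7, 2) = 14)
Mul(Mul(Function('v')(5, u), Z), 20) = Mul(Mul(Rational(1, 6), 14), 20) = Mul(Rational(7, 3), 20) = Rational(140, 3)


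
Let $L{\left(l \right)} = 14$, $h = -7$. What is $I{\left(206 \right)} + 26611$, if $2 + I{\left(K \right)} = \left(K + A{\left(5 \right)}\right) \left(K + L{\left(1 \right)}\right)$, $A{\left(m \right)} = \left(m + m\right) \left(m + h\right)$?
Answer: $67529$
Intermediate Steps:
$A{\left(m \right)} = 2 m \left(-7 + m\right)$ ($A{\left(m \right)} = \left(m + m\right) \left(m - 7\right) = 2 m \left(-7 + m\right)$)
$I{\left(K \right)} = -2 + \left(-20 + K\right) \left(14 + K\right)$ ($I{\left(K \right)} = -2 + \left(K + 2 \cdot 5 \left(-7 + 5\right)\right) \left(K + 14\right) = -2 + \left(K + 2 \cdot 5 \left(-2\right)\right) \left(14 + K\right) = -2 + \left(K - 20\right) \left(14 + K\right) = -2 + \left(-20 + K\right) \left(14 + K\right)$)
$I{\left(206 \right)} + 26611 = \left(-282 + 206^{2} - 1236\right) + 26611 = \left(-282 + 42436 - 1236\right) + 26611 = 40918 + 26611 = 67529$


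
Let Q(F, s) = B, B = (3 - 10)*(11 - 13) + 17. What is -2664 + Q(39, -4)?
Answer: -2633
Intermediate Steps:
B = 31 (B = -7*(-2) + 17 = 14 + 17 = 31)
Q(F, s) = 31
-2664 + Q(39, -4) = -2664 + 31 = -2633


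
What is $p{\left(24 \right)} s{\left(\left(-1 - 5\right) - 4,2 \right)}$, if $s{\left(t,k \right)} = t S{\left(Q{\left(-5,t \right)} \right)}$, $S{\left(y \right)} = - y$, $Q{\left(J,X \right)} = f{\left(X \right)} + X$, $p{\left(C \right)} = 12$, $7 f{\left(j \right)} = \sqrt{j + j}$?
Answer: $-1200 + \frac{240 i \sqrt{5}}{7} \approx -1200.0 + 76.665 i$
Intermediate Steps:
$f{\left(j \right)} = \frac{\sqrt{2} \sqrt{j}}{7}$ ($f{\left(j \right)} = \frac{\sqrt{j + j}}{7} = \frac{\sqrt{2 j}}{7} = \frac{\sqrt{2} \sqrt{j}}{7}$)
$Q{\left(J,X \right)} = X + \frac{\sqrt{2} \sqrt{X}}{7}$ ($Q{\left(J,X \right)} = \frac{\sqrt{2} \sqrt{X}}{7} + X = X + \frac{\sqrt{2} \sqrt{X}}{7}$)
$s{\left(t,k \right)} = t \left(- t - \frac{\sqrt{2} \sqrt{t}}{7}\right)$ ($s{\left(t,k \right)} = t \left(- (t + \frac{\sqrt{2} \sqrt{t}}{7})\right) = t \left(- t - \frac{\sqrt{2} \sqrt{t}}{7}\right)$)
$p{\left(24 \right)} s{\left(\left(-1 - 5\right) - 4,2 \right)} = 12 \left(- \left(\left(-1 - 5\right) - 4\right)^{2} - \frac{\sqrt{2} \left(\left(-1 - 5\right) - 4\right)^{\frac{3}{2}}}{7}\right) = 12 \left(- \left(-6 - 4\right)^{2} - \frac{\sqrt{2} \left(-6 - 4\right)^{\frac{3}{2}}}{7}\right) = 12 \left(- \left(-10\right)^{2} - \frac{\sqrt{2} \left(-10\right)^{\frac{3}{2}}}{7}\right) = 12 \left(\left(-1\right) 100 - \frac{\sqrt{2} \left(- 10 i \sqrt{10}\right)}{7}\right) = 12 \left(-100 + \frac{20 i \sqrt{5}}{7}\right) = -1200 + \frac{240 i \sqrt{5}}{7}$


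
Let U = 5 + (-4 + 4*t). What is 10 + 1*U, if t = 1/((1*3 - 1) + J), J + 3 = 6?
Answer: 59/5 ≈ 11.800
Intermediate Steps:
J = 3 (J = -3 + 6 = 3)
t = 1/5 (t = 1/((1*3 - 1) + 3) = 1/((3 - 1) + 3) = 1/(2 + 3) = 1/5 ≈ 0.20000)
U = 9/5 (U = 5 + (-4 + 4*(1/5)) = 5 + (-4 + 4/5) = 5 - 16/5 = 9/5 ≈ 1.8000)
10 + 1*U = 10 + 1*(9/5) = 10 + 9/5 = 59/5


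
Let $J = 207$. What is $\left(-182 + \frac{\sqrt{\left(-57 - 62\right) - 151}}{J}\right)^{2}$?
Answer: $\frac{\left(12558 - i \sqrt{30}\right)^{2}}{4761} \approx 33124.0 - 28.894 i$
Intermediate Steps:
$\left(-182 + \frac{\sqrt{\left(-57 - 62\right) - 151}}{J}\right)^{2} = \left(-182 + \frac{\sqrt{\left(-57 - 62\right) - 151}}{207}\right)^{2} = \left(-182 + \sqrt{\left(-57 - 62\right) - 151} \cdot \frac{1}{207}\right)^{2} = \left(-182 + \sqrt{-119 - 151} \cdot \frac{1}{207}\right)^{2} = \left(-182 + \sqrt{-270} \cdot \frac{1}{207}\right)^{2} = \left(-182 + 3 i \sqrt{30} \cdot \frac{1}{207}\right)^{2} = \left(-182 + \frac{i \sqrt{30}}{69}\right)^{2}$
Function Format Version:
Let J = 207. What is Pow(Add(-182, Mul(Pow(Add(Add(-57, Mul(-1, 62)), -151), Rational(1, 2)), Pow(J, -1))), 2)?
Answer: Mul(Rational(1, 4761), Pow(Add(12558, Mul(-1, I, Pow(30, Rational(1, 2)))), 2)) ≈ Add(33124., Mul(-28.894, I))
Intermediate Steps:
Pow(Add(-182, Mul(Pow(Add(Add(-57, Mul(-1, 62)), -151), Rational(1, 2)), Pow(J, -1))), 2) = Pow(Add(-182, Mul(Pow(Add(Add(-57, Mul(-1, 62)), -151), Rational(1, 2)), Pow(207, -1))), 2) = Pow(Add(-182, Mul(Pow(Add(Add(-57, -62), -151), Rational(1, 2)), Rational(1, 207))), 2) = Pow(Add(-182, Mul(Pow(Add(-119, -151), Rational(1, 2)), Rational(1, 207))), 2) = Pow(Add(-182, Mul(Pow(-270, Rational(1, 2)), Rational(1, 207))), 2) = Pow(Add(-182, Mul(Mul(3, I, Pow(30, Rational(1, 2))), Rational(1, 207))), 2) = Pow(Add(-182, Mul(Rational(1, 69), I, Pow(30, Rational(1, 2)))), 2)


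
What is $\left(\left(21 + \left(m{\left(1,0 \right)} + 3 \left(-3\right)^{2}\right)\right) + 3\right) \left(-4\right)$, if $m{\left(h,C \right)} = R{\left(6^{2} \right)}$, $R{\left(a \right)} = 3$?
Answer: $-216$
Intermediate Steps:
$m{\left(h,C \right)} = 3$
$\left(\left(21 + \left(m{\left(1,0 \right)} + 3 \left(-3\right)^{2}\right)\right) + 3\right) \left(-4\right) = \left(\left(21 + \left(3 + 3 \left(-3\right)^{2}\right)\right) + 3\right) \left(-4\right) = \left(\left(21 + \left(3 + 3 \cdot 9\right)\right) + 3\right) \left(-4\right) = \left(\left(21 + \left(3 + 27\right)\right) + 3\right) \left(-4\right) = \left(\left(21 + 30\right) + 3\right) \left(-4\right) = \left(51 + 3\right) \left(-4\right) = 54 \left(-4\right) = -216$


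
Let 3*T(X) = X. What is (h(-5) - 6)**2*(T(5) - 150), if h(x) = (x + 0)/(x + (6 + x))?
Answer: -160645/48 ≈ -3346.8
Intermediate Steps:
T(X) = X/3
h(x) = x/(6 + 2*x)
(h(-5) - 6)**2*(T(5) - 150) = ((1/2)*(-5)/(3 - 5) - 6)**2*((1/3)*5 - 150) = ((1/2)*(-5)/(-2) - 6)**2*(5/3 - 150) = ((1/2)*(-5)*(-1/2) - 6)**2*(-445/3) = (5/4 - 6)**2*(-445/3) = (-19/4)**2*(-445/3) = (361/16)*(-445/3) = -160645/48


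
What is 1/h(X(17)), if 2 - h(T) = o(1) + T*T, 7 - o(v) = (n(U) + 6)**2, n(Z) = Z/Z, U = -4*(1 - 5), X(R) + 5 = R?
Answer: -1/100 ≈ -0.010000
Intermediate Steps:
X(R) = -5 + R
U = 16 (U = -4*(-4) = 16)
n(Z) = 1
o(v) = -42 (o(v) = 7 - (1 + 6)**2 = 7 - 1*7**2 = 7 - 1*49 = 7 - 49 = -42)
h(T) = 44 - T**2 (h(T) = 2 - (-42 + T*T) = 2 - (-42 + T**2) = 2 + (42 - T**2) = 44 - T**2)
1/h(X(17)) = 1/(44 - (-5 + 17)**2) = 1/(44 - 1*12**2) = 1/(44 - 1*144) = 1/(44 - 144) = 1/(-100) = -1/100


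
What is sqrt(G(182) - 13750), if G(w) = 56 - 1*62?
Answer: 2*I*sqrt(3439) ≈ 117.29*I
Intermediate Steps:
G(w) = -6 (G(w) = 56 - 62 = -6)
sqrt(G(182) - 13750) = sqrt(-6 - 13750) = sqrt(-13756) = 2*I*sqrt(3439)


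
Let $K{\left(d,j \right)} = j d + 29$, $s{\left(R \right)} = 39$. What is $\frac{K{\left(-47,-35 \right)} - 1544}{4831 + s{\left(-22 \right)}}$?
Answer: $\frac{13}{487} \approx 0.026694$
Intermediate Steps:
$K{\left(d,j \right)} = 29 + d j$ ($K{\left(d,j \right)} = d j + 29 = 29 + d j$)
$\frac{K{\left(-47,-35 \right)} - 1544}{4831 + s{\left(-22 \right)}} = \frac{\left(29 - -1645\right) - 1544}{4831 + 39} = \frac{\left(29 + 1645\right) - 1544}{4870} = \left(1674 - 1544\right) \frac{1}{4870} = 130 \cdot \frac{1}{4870} = \frac{13}{487}$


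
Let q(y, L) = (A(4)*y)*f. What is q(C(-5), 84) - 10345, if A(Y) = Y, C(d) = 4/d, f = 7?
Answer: -51837/5 ≈ -10367.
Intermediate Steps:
q(y, L) = 28*y (q(y, L) = (4*y)*7 = 28*y)
q(C(-5), 84) - 10345 = 28*(4/(-5)) - 10345 = 28*(4*(-⅕)) - 10345 = 28*(-⅘) - 10345 = -112/5 - 10345 = -51837/5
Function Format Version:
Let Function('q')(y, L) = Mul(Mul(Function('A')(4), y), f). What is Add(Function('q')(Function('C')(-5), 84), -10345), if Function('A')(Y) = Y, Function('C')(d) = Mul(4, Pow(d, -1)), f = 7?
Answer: Rational(-51837, 5) ≈ -10367.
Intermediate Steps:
Function('q')(y, L) = Mul(28, y) (Function('q')(y, L) = Mul(Mul(4, y), 7) = Mul(28, y))
Add(Function('q')(Function('C')(-5), 84), -10345) = Add(Mul(28, Mul(4, Pow(-5, -1))), -10345) = Add(Mul(28, Mul(4, Rational(-1, 5))), -10345) = Add(Mul(28, Rational(-4, 5)), -10345) = Add(Rational(-112, 5), -10345) = Rational(-51837, 5)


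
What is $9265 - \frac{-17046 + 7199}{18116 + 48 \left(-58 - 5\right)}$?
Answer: $\frac{139837227}{15092} \approx 9265.7$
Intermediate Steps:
$9265 - \frac{-17046 + 7199}{18116 + 48 \left(-58 - 5\right)} = 9265 - - \frac{9847}{18116 + 48 \left(-63\right)} = 9265 - - \frac{9847}{18116 - 3024} = 9265 - - \frac{9847}{15092} = 9265 + \frac{9847}{15092} = \frac{139837227}{15092}$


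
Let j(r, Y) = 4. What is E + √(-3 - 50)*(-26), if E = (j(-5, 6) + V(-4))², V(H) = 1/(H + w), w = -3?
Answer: 729/49 - 26*I*√53 ≈ 14.878 - 189.28*I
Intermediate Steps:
V(H) = 1/(-3 + H) (V(H) = 1/(H - 3) = 1/(-3 + H))
E = 729/49 (E = (4 + 1/(-3 - 4))² = (4 + 1/(-7))² = (4 - ⅐)² = (27/7)² = 729/49 ≈ 14.878)
E + √(-3 - 50)*(-26) = 729/49 + √(-3 - 50)*(-26) = 729/49 + √(-53)*(-26) = 729/49 + (I*√53)*(-26) = 729/49 - 26*I*√53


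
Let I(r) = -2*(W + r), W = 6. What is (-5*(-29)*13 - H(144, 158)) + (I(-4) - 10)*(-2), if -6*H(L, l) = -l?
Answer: 5660/3 ≈ 1886.7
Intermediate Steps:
H(L, l) = l/6 (H(L, l) = -(-1)*l/6 = l/6)
I(r) = -12 - 2*r (I(r) = -2*(6 + r) = -12 - 2*r)
(-5*(-29)*13 - H(144, 158)) + (I(-4) - 10)*(-2) = (-5*(-29)*13 - 158/6) + ((-12 - 2*(-4)) - 10)*(-2) = (145*13 - 1*79/3) + ((-12 + 8) - 10)*(-2) = (1885 - 79/3) + (-4 - 10)*(-2) = 5576/3 - 14*(-2) = 5576/3 + 28 = 5660/3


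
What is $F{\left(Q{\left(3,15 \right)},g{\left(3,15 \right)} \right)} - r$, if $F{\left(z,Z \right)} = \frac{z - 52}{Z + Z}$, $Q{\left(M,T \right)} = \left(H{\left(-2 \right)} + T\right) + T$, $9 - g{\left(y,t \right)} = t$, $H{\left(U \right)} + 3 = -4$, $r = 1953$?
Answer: $- \frac{23407}{12} \approx -1950.6$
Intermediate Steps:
$H{\left(U \right)} = -7$ ($H{\left(U \right)} = -3 - 4 = -7$)
$g{\left(y,t \right)} = 9 - t$
$Q{\left(M,T \right)} = -7 + 2 T$ ($Q{\left(M,T \right)} = \left(-7 + T\right) + T = -7 + 2 T$)
$F{\left(z,Z \right)} = \frac{-52 + z}{2 Z}$
$F{\left(Q{\left(3,15 \right)},g{\left(3,15 \right)} \right)} - r = \frac{-52 + \left(-7 + 2 \cdot 15\right)}{2 \left(9 - 15\right)} - 1953 = \frac{-52 + \left(-7 + 30\right)}{2 \left(9 - 15\right)} - 1953 = \frac{-52 + 23}{2 \left(-6\right)} - 1953 = \frac{1}{2} \left(- \frac{1}{6}\right) \left(-29\right) - 1953 = \frac{29}{12} - 1953 = - \frac{23407}{12}$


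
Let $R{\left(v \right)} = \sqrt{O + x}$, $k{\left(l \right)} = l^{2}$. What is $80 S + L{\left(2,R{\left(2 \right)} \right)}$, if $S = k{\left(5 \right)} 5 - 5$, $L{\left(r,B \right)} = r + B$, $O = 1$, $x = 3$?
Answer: $9604$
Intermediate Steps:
$R{\left(v \right)} = 2$ ($R{\left(v \right)} = \sqrt{1 + 3} = \sqrt{4} = 2$)
$L{\left(r,B \right)} = B + r$
$S = 120$ ($S = 5^{2} \cdot 5 - 5 = 25 \cdot 5 - 5 = 125 - 5 = 120$)
$80 S + L{\left(2,R{\left(2 \right)} \right)} = 80 \cdot 120 + \left(2 + 2\right) = 9600 + 4 = 9604$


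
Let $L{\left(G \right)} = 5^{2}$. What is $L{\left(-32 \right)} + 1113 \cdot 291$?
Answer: $323908$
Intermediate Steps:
$L{\left(G \right)} = 25$
$L{\left(-32 \right)} + 1113 \cdot 291 = 25 + 1113 \cdot 291 = 25 + 323883 = 323908$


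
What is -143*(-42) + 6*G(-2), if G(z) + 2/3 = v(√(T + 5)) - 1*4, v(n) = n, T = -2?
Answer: 5978 + 6*√3 ≈ 5988.4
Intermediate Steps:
G(z) = -14/3 + √3 (G(z) = -⅔ + (√(-2 + 5) - 1*4) = -⅔ + (√3 - 4) = -⅔ + (-4 + √3) = -14/3 + √3)
-143*(-42) + 6*G(-2) = -143*(-42) + 6*(-14/3 + √3) = 6006 + (-28 + 6*√3) = 5978 + 6*√3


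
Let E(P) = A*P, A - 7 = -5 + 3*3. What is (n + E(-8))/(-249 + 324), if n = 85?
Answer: -1/25 ≈ -0.040000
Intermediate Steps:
A = 11 (A = 7 + (-5 + 3*3) = 7 + (-5 + 9) = 7 + 4 = 11)
E(P) = 11*P
(n + E(-8))/(-249 + 324) = (85 + 11*(-8))/(-249 + 324) = (85 - 88)/75 = (1/75)*(-3) = -1/25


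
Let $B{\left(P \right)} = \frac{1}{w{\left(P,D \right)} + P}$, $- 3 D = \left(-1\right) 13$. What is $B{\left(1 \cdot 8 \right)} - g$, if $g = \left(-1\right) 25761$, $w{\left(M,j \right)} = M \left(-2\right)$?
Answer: $\frac{206087}{8} \approx 25761.0$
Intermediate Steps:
$D = \frac{13}{3}$ ($D = - \frac{\left(-1\right) 13}{3} = \left(- \frac{1}{3}\right) \left(-13\right) = \frac{13}{3} \approx 4.3333$)
$w{\left(M,j \right)} = - 2 M$
$g = -25761$
$B{\left(P \right)} = - \frac{1}{P}$ ($B{\left(P \right)} = \frac{1}{- 2 P + P} = \frac{1}{\left(-1\right) P} = - \frac{1}{P}$)
$B{\left(1 \cdot 8 \right)} - g = - \frac{1}{1 \cdot 8} - -25761 = - \frac{1}{8} + 25761 = \frac{206087}{8}$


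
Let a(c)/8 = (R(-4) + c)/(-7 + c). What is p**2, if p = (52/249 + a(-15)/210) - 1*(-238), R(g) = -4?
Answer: 521621930833936/9190098225 ≈ 56759.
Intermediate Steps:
a(c) = 8*(-4 + c)/(-7 + c) (a(c) = 8*((-4 + c)/(-7 + c)) = 8*(-4 + c)/(-7 + c))
p = 22839044/95865 (p = (52/249 + (8*(-4 - 15)/(-7 - 15))/210) - 1*(-238) = (52*(1/249) + (8*(-19)/(-22))*(1/210)) + 238 = (52/249 + (8*(-1/22)*(-19))*(1/210)) + 238 = (52/249 + (76/11)*(1/210)) + 238 = (52/249 + 38/1155) + 238 = 23174/95865 + 238 = 22839044/95865 ≈ 238.24)
p**2 = (22839044/95865)**2 = 521621930833936/9190098225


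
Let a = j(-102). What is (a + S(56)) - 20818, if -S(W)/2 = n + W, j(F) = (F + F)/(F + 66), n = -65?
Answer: -62383/3 ≈ -20794.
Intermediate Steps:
j(F) = 2*F/(66 + F) (j(F) = (2*F)/(66 + F) = 2*F/(66 + F))
a = 17/3 (a = 2*(-102)/(66 - 102) = 2*(-102)/(-36) = 2*(-102)*(-1/36) = 17/3 ≈ 5.6667)
S(W) = 130 - 2*W (S(W) = -2*(-65 + W) = 130 - 2*W)
(a + S(56)) - 20818 = (17/3 + (130 - 2*56)) - 20818 = (17/3 + (130 - 112)) - 20818 = (17/3 + 18) - 20818 = 71/3 - 20818 = -62383/3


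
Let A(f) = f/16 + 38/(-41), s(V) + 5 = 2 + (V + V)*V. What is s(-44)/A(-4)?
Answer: -634516/193 ≈ -3287.6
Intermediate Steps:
s(V) = -3 + 2*V² (s(V) = -5 + (2 + (V + V)*V) = -5 + (2 + (2*V)*V) = -5 + (2 + 2*V²) = -3 + 2*V²)
A(f) = -38/41 + f/16 (A(f) = f*(1/16) + 38*(-1/41) = f/16 - 38/41 = -38/41 + f/16)
s(-44)/A(-4) = (-3 + 2*(-44)²)/(-38/41 + (1/16)*(-4)) = (-3 + 2*1936)/(-38/41 - ¼) = (-3 + 3872)/(-193/164) = 3869*(-164/193) = -634516/193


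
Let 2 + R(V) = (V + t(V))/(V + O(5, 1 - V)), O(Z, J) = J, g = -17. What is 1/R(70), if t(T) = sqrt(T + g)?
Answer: 68/4571 - sqrt(53)/4571 ≈ 0.013284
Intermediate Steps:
t(T) = sqrt(-17 + T) (t(T) = sqrt(T - 17) = sqrt(-17 + T))
R(V) = -2 + V + sqrt(-17 + V) (R(V) = -2 + (V + sqrt(-17 + V))/(V + (1 - V)) = -2 + (V + sqrt(-17 + V))/1 = -2 + (V + sqrt(-17 + V))*1 = -2 + (V + sqrt(-17 + V)) = -2 + V + sqrt(-17 + V))
1/R(70) = 1/(-2 + 70 + sqrt(-17 + 70)) = 1/(-2 + 70 + sqrt(53)) = 1/(68 + sqrt(53))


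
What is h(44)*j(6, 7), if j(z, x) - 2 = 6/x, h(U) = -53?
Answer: -1060/7 ≈ -151.43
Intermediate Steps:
j(z, x) = 2 + 6/x
h(44)*j(6, 7) = -53*(2 + 6/7) = -53*20/7 = -1060/7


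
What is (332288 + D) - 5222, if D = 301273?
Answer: 628339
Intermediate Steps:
(332288 + D) - 5222 = (332288 + 301273) - 5222 = 633561 - 5222 = 628339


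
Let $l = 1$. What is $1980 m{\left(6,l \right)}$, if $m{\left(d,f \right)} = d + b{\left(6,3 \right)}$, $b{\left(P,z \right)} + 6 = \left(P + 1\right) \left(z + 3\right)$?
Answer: $83160$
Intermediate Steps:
$b{\left(P,z \right)} = -6 + \left(1 + P\right) \left(3 + z\right)$ ($b{\left(P,z \right)} = -6 + \left(P + 1\right) \left(z + 3\right) = -6 + \left(1 + P\right) \left(3 + z\right)$)
$m{\left(d,f \right)} = 36 + d$ ($m{\left(d,f \right)} = d + \left(-3 + 3 + 3 \cdot 6 + 6 \cdot 3\right) = d + \left(-3 + 3 + 18 + 18\right) = d + 36 = 36 + d$)
$1980 m{\left(6,l \right)} = 1980 \left(36 + 6\right) = 1980 \cdot 42 = 83160$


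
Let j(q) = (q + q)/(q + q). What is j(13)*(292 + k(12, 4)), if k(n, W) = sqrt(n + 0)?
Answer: 292 + 2*sqrt(3) ≈ 295.46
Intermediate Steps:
k(n, W) = sqrt(n)
j(q) = 1 (j(q) = (2*q)/((2*q)) = (2*q)*(1/(2*q)) = 1)
j(13)*(292 + k(12, 4)) = 1*(292 + sqrt(12)) = 1*(292 + 2*sqrt(3)) = 292 + 2*sqrt(3)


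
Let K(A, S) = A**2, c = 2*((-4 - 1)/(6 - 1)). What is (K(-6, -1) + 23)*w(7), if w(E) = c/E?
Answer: -118/7 ≈ -16.857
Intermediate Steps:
c = -2 (c = 2*(-5/5) = 2*(-5*1/5) = 2*(-1) = -2)
w(E) = -2/E
(K(-6, -1) + 23)*w(7) = ((-6)**2 + 23)*(-2/7) = (36 + 23)*(-2*1/7) = 59*(-2/7) = -118/7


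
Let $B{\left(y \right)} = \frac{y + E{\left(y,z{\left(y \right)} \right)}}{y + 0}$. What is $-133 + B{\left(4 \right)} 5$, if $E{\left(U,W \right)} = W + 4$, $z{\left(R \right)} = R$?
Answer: $-118$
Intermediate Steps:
$E{\left(U,W \right)} = 4 + W$
$B{\left(y \right)} = \frac{4 + 2 y}{y}$ ($B{\left(y \right)} = \frac{y + \left(4 + y\right)}{y + 0} = \frac{4 + 2 y}{y}$)
$-133 + B{\left(4 \right)} 5 = -133 + \left(2 + \frac{4}{4}\right) 5 = -133 + \left(2 + 4 \cdot \frac{1}{4}\right) 5 = -133 + \left(2 + 1\right) 5 = -133 + 3 \cdot 5 = -133 + 15 = -118$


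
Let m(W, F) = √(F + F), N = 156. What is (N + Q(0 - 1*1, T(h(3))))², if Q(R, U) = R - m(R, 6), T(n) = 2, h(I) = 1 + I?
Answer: 24037 - 620*√3 ≈ 22963.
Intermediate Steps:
m(W, F) = √2*√F (m(W, F) = √(2*F) = √2*√F)
Q(R, U) = R - 2*√3 (Q(R, U) = R - √2*√6 = R - 2*√3)
(N + Q(0 - 1*1, T(h(3))))² = (156 + ((0 - 1*1) - 2*√3))² = (156 + ((0 - 1) - 2*√3))² = (156 + (-1 - 2*√3))² = (155 - 2*√3)²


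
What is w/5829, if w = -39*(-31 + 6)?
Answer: 325/1943 ≈ 0.16727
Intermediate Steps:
w = 975 (w = -39*(-25) = 975)
w/5829 = 975/5829 = 975*(1/5829) = 325/1943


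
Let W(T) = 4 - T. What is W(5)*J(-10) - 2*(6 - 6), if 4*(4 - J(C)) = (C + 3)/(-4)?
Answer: -57/16 ≈ -3.5625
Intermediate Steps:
J(C) = 67/16 + C/16 (J(C) = 4 - (C + 3)/(4*(-4)) = 4 - (-1)*(3 + C)/16 = 4 - (-¾ - C/4)/4 = 4 + (3/16 + C/16) = 67/16 + C/16)
W(5)*J(-10) - 2*(6 - 6) = (4 - 1*5)*(67/16 + (1/16)*(-10)) - 2*(6 - 6) = (4 - 5)*(67/16 - 5/8) - 2*0 = -1*57/16 + 0 = -57/16 + 0 = -57/16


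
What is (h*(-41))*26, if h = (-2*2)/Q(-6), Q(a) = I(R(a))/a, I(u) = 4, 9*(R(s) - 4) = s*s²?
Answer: -6396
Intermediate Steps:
R(s) = 4 + s³/9 (R(s) = 4 + (s*s²)/9 = 4 + s³/9)
Q(a) = 4/a
h = 6 (h = (-2*2)/((4/(-6))) = -4/(4*(-⅙)) = -4/(-⅔) = -4*(-3/2) = 6)
(h*(-41))*26 = (6*(-41))*26 = -246*26 = -6396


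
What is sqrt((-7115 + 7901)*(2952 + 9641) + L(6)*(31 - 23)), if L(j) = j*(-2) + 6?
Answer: 5*sqrt(395922) ≈ 3146.1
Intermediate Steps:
L(j) = 6 - 2*j (L(j) = -2*j + 6 = 6 - 2*j)
sqrt((-7115 + 7901)*(2952 + 9641) + L(6)*(31 - 23)) = sqrt((-7115 + 7901)*(2952 + 9641) + (6 - 2*6)*(31 - 23)) = sqrt(786*12593 + (6 - 12)*8) = sqrt(9898098 - 6*8) = sqrt(9898098 - 48) = sqrt(9898050) = 5*sqrt(395922)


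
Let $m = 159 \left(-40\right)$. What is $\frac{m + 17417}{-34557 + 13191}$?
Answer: $- \frac{11057}{21366} \approx -0.5175$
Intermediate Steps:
$m = -6360$
$\frac{m + 17417}{-34557 + 13191} = \frac{-6360 + 17417}{-34557 + 13191} = \frac{11057}{-21366} = 11057 \left(- \frac{1}{21366}\right) = - \frac{11057}{21366}$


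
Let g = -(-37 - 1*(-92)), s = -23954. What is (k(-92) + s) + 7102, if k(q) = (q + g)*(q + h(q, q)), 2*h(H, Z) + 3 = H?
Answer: 7309/2 ≈ 3654.5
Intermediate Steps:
h(H, Z) = -3/2 + H/2
g = -55 (g = -(-37 + 92) = -1*55 = -55)
k(q) = (-55 + q)*(-3/2 + 3*q/2) (k(q) = (q - 55)*(q + (-3/2 + q/2)) = (-55 + q)*(-3/2 + 3*q/2))
(k(-92) + s) + 7102 = ((165/2 - 84*(-92) + (3/2)*(-92)²) - 23954) + 7102 = ((165/2 + 7728 + (3/2)*8464) - 23954) + 7102 = ((165/2 + 7728 + 12696) - 23954) + 7102 = (41013/2 - 23954) + 7102 = -6895/2 + 7102 = 7309/2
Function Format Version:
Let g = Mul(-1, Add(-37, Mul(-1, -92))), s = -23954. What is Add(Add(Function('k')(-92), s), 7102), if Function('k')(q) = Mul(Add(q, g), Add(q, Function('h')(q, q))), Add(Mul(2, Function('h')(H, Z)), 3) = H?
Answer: Rational(7309, 2) ≈ 3654.5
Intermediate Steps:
Function('h')(H, Z) = Add(Rational(-3, 2), Mul(Rational(1, 2), H))
g = -55 (g = Mul(-1, Add(-37, 92)) = Mul(-1, 55) = -55)
Function('k')(q) = Mul(Add(-55, q), Add(Rational(-3, 2), Mul(Rational(3, 2), q))) (Function('k')(q) = Mul(Add(q, -55), Add(q, Add(Rational(-3, 2), Mul(Rational(1, 2), q)))) = Mul(Add(-55, q), Add(Rational(-3, 2), Mul(Rational(3, 2), q))))
Add(Add(Function('k')(-92), s), 7102) = Add(Add(Add(Rational(165, 2), Mul(-84, -92), Mul(Rational(3, 2), Pow(-92, 2))), -23954), 7102) = Add(Add(Add(Rational(165, 2), 7728, Mul(Rational(3, 2), 8464)), -23954), 7102) = Add(Add(Add(Rational(165, 2), 7728, 12696), -23954), 7102) = Add(Add(Rational(41013, 2), -23954), 7102) = Add(Rational(-6895, 2), 7102) = Rational(7309, 2)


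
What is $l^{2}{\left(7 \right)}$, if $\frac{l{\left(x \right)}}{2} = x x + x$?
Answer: $12544$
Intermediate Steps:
$l{\left(x \right)} = 2 x + 2 x^{2}$ ($l{\left(x \right)} = 2 \left(x x + x\right) = 2 \left(x^{2} + x\right) = 2 \left(x + x^{2}\right) = 2 x + 2 x^{2}$)
$l^{2}{\left(7 \right)} = \left(2 \cdot 7 \left(1 + 7\right)\right)^{2} = \left(2 \cdot 7 \cdot 8\right)^{2} = 112^{2} = 12544$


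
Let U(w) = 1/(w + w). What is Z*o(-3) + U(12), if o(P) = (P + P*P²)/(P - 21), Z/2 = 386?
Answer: 23161/24 ≈ 965.04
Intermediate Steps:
Z = 772 (Z = 2*386 = 772)
U(w) = 1/(2*w)
o(P) = (P + P³)/(-21 + P)
Z*o(-3) + U(12) = 772*((-3 + (-3)³)/(-21 - 3)) + (½)/12 = 772*((-3 - 27)/(-24)) + (½)*(1/12) = 772*(-1/24*(-30)) + 1/24 = 772*(5/4) + 1/24 = 965 + 1/24 = 23161/24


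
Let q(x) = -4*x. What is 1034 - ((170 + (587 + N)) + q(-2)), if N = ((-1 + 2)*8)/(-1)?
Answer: 277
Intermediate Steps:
N = -8 (N = (1*8)*(-1) = 8*(-1) = -8)
1034 - ((170 + (587 + N)) + q(-2)) = 1034 - ((170 + (587 - 8)) - 4*(-2)) = 1034 - ((170 + 579) + 8) = 1034 - (749 + 8) = 1034 - 1*757 = 1034 - 757 = 277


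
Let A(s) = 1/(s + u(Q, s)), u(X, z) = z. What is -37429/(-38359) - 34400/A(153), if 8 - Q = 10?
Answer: -403782140171/38359 ≈ -1.0526e+7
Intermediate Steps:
Q = -2 (Q = 8 - 1*10 = 8 - 10 = -2)
A(s) = 1/(2*s) (A(s) = 1/(s + s) = 1/(2*s))
-37429/(-38359) - 34400/A(153) = -37429/(-38359) - 34400/((½)/153) = -37429*(-1/38359) - 34400/((½)*(1/153)) = 37429/38359 - 34400/1/306 = 37429/38359 - 34400*306 = 37429/38359 - 10526400 = -403782140171/38359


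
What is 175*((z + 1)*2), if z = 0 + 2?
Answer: 1050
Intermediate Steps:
z = 2
175*((z + 1)*2) = 175*((2 + 1)*2) = 175*(3*2) = 175*6 = 1050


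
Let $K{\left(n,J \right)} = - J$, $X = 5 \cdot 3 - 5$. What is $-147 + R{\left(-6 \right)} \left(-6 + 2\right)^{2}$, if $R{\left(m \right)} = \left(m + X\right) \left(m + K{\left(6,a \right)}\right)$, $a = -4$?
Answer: $-275$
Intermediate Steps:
$X = 10$ ($X = 15 - 5 = 10$)
$R{\left(m \right)} = \left(4 + m\right) \left(10 + m\right)$ ($R{\left(m \right)} = \left(m + 10\right) \left(m - -4\right) = \left(10 + m\right) \left(m + 4\right) = \left(10 + m\right) \left(4 + m\right) = \left(4 + m\right) \left(10 + m\right)$)
$-147 + R{\left(-6 \right)} \left(-6 + 2\right)^{2} = -147 + \left(40 + \left(-6\right)^{2} + 14 \left(-6\right)\right) \left(-6 + 2\right)^{2} = -147 + \left(40 + 36 - 84\right) \left(-4\right)^{2} = -147 - 128 = -275$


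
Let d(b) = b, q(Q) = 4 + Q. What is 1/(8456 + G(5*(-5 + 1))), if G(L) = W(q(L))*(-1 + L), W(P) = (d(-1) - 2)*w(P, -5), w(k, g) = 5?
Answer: 1/8771 ≈ 0.00011401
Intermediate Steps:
W(P) = -15 (W(P) = (-1 - 2)*5 = -3*5 = -15)
G(L) = 15 - 15*L (G(L) = -15*(-1 + L) = 15 - 15*L)
1/(8456 + G(5*(-5 + 1))) = 1/(8456 + (15 - 75*(-5 + 1))) = 1/(8456 + (15 - 75*(-4))) = 1/(8456 + (15 - 15*(-20))) = 1/(8456 + (15 + 300)) = 1/(8456 + 315) = 1/8771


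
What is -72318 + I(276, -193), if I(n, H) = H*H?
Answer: -35069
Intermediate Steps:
I(n, H) = H²
-72318 + I(276, -193) = -72318 + (-193)² = -72318 + 37249 = -35069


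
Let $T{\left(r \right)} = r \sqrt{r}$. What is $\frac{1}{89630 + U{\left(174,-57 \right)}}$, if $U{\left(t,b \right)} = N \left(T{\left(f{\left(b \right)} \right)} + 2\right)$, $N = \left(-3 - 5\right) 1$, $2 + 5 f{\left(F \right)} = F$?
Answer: $\frac{5600875}{501923384378} - \frac{590 i \sqrt{295}}{250961692189} \approx 1.1159 \cdot 10^{-5} - 4.0379 \cdot 10^{-8} i$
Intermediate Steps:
$f{\left(F \right)} = - \frac{2}{5} + \frac{F}{5}$
$N = -8$ ($N = \left(-8\right) 1 = -8$)
$T{\left(r \right)} = r^{\frac{3}{2}}$
$U{\left(t,b \right)} = -16 - 8 \left(- \frac{2}{5} + \frac{b}{5}\right)^{\frac{3}{2}}$ ($U{\left(t,b \right)} = - 8 \left(\left(- \frac{2}{5} + \frac{b}{5}\right)^{\frac{3}{2}} + 2\right) = - 8 \left(2 + \left(- \frac{2}{5} + \frac{b}{5}\right)^{\frac{3}{2}}\right) = -16 - 8 \left(- \frac{2}{5} + \frac{b}{5}\right)^{\frac{3}{2}}$)
$\frac{1}{89630 + U{\left(174,-57 \right)}} = \frac{1}{89630 - \left(16 + \frac{8 \sqrt{5} \left(-2 - 57\right)^{\frac{3}{2}}}{25}\right)} = \frac{1}{89630 - \left(16 + \frac{8 \sqrt{5} \left(-59\right)^{\frac{3}{2}}}{25}\right)} = \frac{1}{89630 - \left(16 + \frac{8 \sqrt{5} \left(- 59 i \sqrt{59}\right)}{25}\right)} = \frac{1}{89630 - \left(16 - \frac{472 i \sqrt{295}}{25}\right)} = \frac{1}{89614 + \frac{472 i \sqrt{295}}{25}}$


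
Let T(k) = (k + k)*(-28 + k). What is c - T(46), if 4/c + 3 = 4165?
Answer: -3446134/2081 ≈ -1656.0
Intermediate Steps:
c = 2/2081 (c = 4/(-3 + 4165) = 4/4162 = 4*(1/4162) = 2/2081 ≈ 0.00096108)
T(k) = 2*k*(-28 + k) (T(k) = (2*k)*(-28 + k) = 2*k*(-28 + k))
c - T(46) = 2/2081 - 2*46*(-28 + 46) = 2/2081 - 2*46*18 = 2/2081 - 1*1656 = 2/2081 - 1656 = -3446134/2081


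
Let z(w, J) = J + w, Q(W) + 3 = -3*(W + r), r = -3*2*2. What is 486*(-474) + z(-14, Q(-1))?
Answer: -230342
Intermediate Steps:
r = -12 (r = -6*2 = -12)
Q(W) = 33 - 3*W (Q(W) = -3 - 3*(W - 12) = -3 - 3*(-12 + W) = -3 + (36 - 3*W) = 33 - 3*W)
486*(-474) + z(-14, Q(-1)) = 486*(-474) + ((33 - 3*(-1)) - 14) = -230364 + ((33 + 3) - 14) = -230364 + (36 - 14) = -230364 + 22 = -230342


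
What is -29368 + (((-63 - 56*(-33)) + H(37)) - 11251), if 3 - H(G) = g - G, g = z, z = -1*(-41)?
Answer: -38835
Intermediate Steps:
z = 41
g = 41
H(G) = -38 + G (H(G) = 3 - (41 - G) = 3 + (-41 + G) = -38 + G)
-29368 + (((-63 - 56*(-33)) + H(37)) - 11251) = -29368 + (((-63 - 56*(-33)) + (-38 + 37)) - 11251) = -29368 + (((-63 + 1848) - 1) - 11251) = -29368 + ((1785 - 1) - 11251) = -29368 + (1784 - 11251) = -29368 - 9467 = -38835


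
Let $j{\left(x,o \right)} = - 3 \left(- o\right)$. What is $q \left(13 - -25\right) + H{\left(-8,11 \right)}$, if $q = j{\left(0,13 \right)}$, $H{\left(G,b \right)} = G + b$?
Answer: $1485$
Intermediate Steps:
$j{\left(x,o \right)} = 3 o$
$q = 39$ ($q = 3 \cdot 13 = 39$)
$q \left(13 - -25\right) + H{\left(-8,11 \right)} = 39 \left(13 - -25\right) + \left(-8 + 11\right) = 39 \left(13 + 25\right) + 3 = 39 \cdot 38 + 3 = 1482 + 3 = 1485$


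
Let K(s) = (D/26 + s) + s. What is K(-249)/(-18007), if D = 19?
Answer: 12929/468182 ≈ 0.027615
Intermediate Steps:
K(s) = 19/26 + 2*s (K(s) = (19/26 + s) + s = 19/26 + 2*s)
K(-249)/(-18007) = (19/26 + 2*(-249))/(-18007) = (19/26 - 498)*(-1/18007) = -12929/26*(-1/18007) = 12929/468182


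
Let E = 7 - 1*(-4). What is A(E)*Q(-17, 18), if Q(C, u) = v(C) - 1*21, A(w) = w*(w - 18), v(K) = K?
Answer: 2926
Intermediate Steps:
E = 11 (E = 7 + 4 = 11)
A(w) = w*(-18 + w)
Q(C, u) = -21 + C (Q(C, u) = C - 1*21 = C - 21 = -21 + C)
A(E)*Q(-17, 18) = (11*(-18 + 11))*(-21 - 17) = (11*(-7))*(-38) = -77*(-38) = 2926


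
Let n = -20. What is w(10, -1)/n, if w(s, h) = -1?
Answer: 1/20 ≈ 0.050000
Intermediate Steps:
w(10, -1)/n = -1/(-20) = -1/20*(-1) = 1/20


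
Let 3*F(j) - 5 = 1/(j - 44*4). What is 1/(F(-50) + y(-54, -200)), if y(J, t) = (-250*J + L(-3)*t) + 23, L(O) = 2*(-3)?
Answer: 678/9983323 ≈ 6.7913e-5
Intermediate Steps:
L(O) = -6
y(J, t) = 23 - 250*J - 6*t (y(J, t) = (-250*J - 6*t) + 23 = 23 - 250*J - 6*t)
F(j) = 5/3 + 1/(3*(-176 + j)) (F(j) = 5/3 + 1/(3*(j - 44*4)) = 5/3 + 1/(3*(j - 176)) = 5/3 + 1/(3*(-176 + j)))
1/(F(-50) + y(-54, -200)) = 1/((-879 + 5*(-50))/(3*(-176 - 50)) + (23 - 250*(-54) - 6*(-200))) = 1/((⅓)*(-879 - 250)/(-226) + (23 + 13500 + 1200)) = 1/((⅓)*(-1/226)*(-1129) + 14723) = 1/(1129/678 + 14723) = 1/(9983323/678) = 678/9983323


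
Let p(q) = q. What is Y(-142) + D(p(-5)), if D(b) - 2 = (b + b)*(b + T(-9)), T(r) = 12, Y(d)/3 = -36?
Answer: -176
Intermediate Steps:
Y(d) = -108 (Y(d) = 3*(-36) = -108)
D(b) = 2 + 2*b*(12 + b) (D(b) = 2 + (b + b)*(b + 12) = 2 + (2*b)*(12 + b) = 2 + 2*b*(12 + b))
Y(-142) + D(p(-5)) = -108 + (2 + 2*(-5)² + 24*(-5)) = -108 + (2 + 2*25 - 120) = -108 + (2 + 50 - 120) = -108 - 68 = -176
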